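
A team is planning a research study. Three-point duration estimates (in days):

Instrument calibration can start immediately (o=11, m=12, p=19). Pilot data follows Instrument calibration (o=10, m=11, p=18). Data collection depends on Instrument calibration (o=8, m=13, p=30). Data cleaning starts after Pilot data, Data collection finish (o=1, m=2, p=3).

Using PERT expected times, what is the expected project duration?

30 days

te_Instrument calibration = (11 + 4·12 + 19)/6 = 78/6 = 13
te_Pilot data = (10 + 4·11 + 18)/6 = 72/6 = 12
te_Data collection = (8 + 4·13 + 30)/6 = 90/6 = 15
te_Data cleaning = (1 + 4·2 + 3)/6 = 12/6 = 2

Forward pass:
ES_Instrument calibration = 0; EF_Instrument calibration = 13
ES_Pilot data = 13; EF_Pilot data = 13+12 = 25
ES_Data collection = 13; EF_Data collection = 13+15 = 28
ES_Data cleaning = max(EF_Pilot data=25, EF_Data collection=28) = 28; EF_Data cleaning = 28+2 = 30
Expected project duration μ = 30 days. Critical path: Instrument calibration → Data collection → Data cleaning.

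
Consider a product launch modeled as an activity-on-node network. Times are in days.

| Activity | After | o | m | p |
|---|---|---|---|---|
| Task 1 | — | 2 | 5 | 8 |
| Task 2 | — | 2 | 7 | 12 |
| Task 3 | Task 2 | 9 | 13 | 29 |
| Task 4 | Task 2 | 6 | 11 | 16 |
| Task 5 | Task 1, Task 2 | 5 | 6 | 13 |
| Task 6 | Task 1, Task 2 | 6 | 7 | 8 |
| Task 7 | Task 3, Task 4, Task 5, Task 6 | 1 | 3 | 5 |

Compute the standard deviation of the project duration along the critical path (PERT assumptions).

te_Task 1 = (2 + 4·5 + 8)/6 = 30/6 = 5; σ²_Task 1 = ((8−2)/6)² = 1.000
te_Task 2 = (2 + 4·7 + 12)/6 = 42/6 = 7; σ²_Task 2 = ((12−2)/6)² = 2.778
te_Task 3 = (9 + 4·13 + 29)/6 = 90/6 = 15; σ²_Task 3 = ((29−9)/6)² = 11.111
te_Task 4 = (6 + 4·11 + 16)/6 = 66/6 = 11; σ²_Task 4 = ((16−6)/6)² = 2.778
te_Task 5 = (5 + 4·6 + 13)/6 = 42/6 = 7; σ²_Task 5 = ((13−5)/6)² = 1.778
te_Task 6 = (6 + 4·7 + 8)/6 = 42/6 = 7; σ²_Task 6 = ((8−6)/6)² = 0.111
te_Task 7 = (1 + 4·3 + 5)/6 = 18/6 = 3; σ²_Task 7 = ((5−1)/6)² = 0.444

Forward pass:
ES_Task 1 = 0; EF_Task 1 = 5
ES_Task 2 = 0; EF_Task 2 = 7
ES_Task 3 = 7; EF_Task 3 = 7+15 = 22
ES_Task 4 = 7; EF_Task 4 = 7+11 = 18
ES_Task 5 = max(EF_Task 1=5, EF_Task 2=7) = 7; EF_Task 5 = 7+7 = 14
ES_Task 6 = max(EF_Task 1=5, EF_Task 2=7) = 7; EF_Task 6 = 7+7 = 14
ES_Task 7 = max(EF_Task 3=22, EF_Task 4=18, EF_Task 5=14, EF_Task 6=14) = 22; EF_Task 7 = 22+3 = 25
Expected project duration μ = 25 days. Critical path: Task 2 → Task 3 → Task 7.

Variance along critical path = 2.778 + 11.111 + 0.444 = 14.333
σ = √14.333 = 3.786 days

3.79 days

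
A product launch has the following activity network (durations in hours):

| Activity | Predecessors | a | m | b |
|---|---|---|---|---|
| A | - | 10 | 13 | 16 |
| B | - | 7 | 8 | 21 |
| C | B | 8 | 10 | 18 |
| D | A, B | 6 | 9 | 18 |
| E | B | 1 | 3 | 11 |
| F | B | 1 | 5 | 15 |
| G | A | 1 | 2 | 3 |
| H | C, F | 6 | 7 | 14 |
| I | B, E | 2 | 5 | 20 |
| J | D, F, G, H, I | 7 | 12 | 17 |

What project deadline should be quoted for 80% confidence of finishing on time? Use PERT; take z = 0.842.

44.0 hours

te_A = (10 + 4·13 + 16)/6 = 78/6 = 13; σ²_A = ((16−10)/6)² = 1.000
te_B = (7 + 4·8 + 21)/6 = 60/6 = 10; σ²_B = ((21−7)/6)² = 5.444
te_C = (8 + 4·10 + 18)/6 = 66/6 = 11; σ²_C = ((18−8)/6)² = 2.778
te_D = (6 + 4·9 + 18)/6 = 60/6 = 10; σ²_D = ((18−6)/6)² = 4.000
te_E = (1 + 4·3 + 11)/6 = 24/6 = 4; σ²_E = ((11−1)/6)² = 2.778
te_F = (1 + 4·5 + 15)/6 = 36/6 = 6; σ²_F = ((15−1)/6)² = 5.444
te_G = (1 + 4·2 + 3)/6 = 12/6 = 2; σ²_G = ((3−1)/6)² = 0.111
te_H = (6 + 4·7 + 14)/6 = 48/6 = 8; σ²_H = ((14−6)/6)² = 1.778
te_I = (2 + 4·5 + 20)/6 = 42/6 = 7; σ²_I = ((20−2)/6)² = 9.000
te_J = (7 + 4·12 + 17)/6 = 72/6 = 12; σ²_J = ((17−7)/6)² = 2.778

Forward pass:
ES_A = 0; EF_A = 13
ES_B = 0; EF_B = 10
ES_C = 10; EF_C = 10+11 = 21
ES_D = max(EF_A=13, EF_B=10) = 13; EF_D = 13+10 = 23
ES_E = 10; EF_E = 10+4 = 14
ES_F = 10; EF_F = 10+6 = 16
ES_G = 13; EF_G = 13+2 = 15
ES_H = max(EF_C=21, EF_F=16) = 21; EF_H = 21+8 = 29
ES_I = max(EF_B=10, EF_E=14) = 14; EF_I = 14+7 = 21
ES_J = max(EF_D=23, EF_F=16, EF_G=15, EF_H=29, EF_I=21) = 29; EF_J = 29+12 = 41
Expected project duration μ = 41 hours. Critical path: B → C → H → J.

Variance along critical path = 5.444 + 2.778 + 1.778 + 2.778 = 12.778; σ = 3.575 hours.
D = μ + z·σ = 41 + 0.842·3.575 = 44.0 hours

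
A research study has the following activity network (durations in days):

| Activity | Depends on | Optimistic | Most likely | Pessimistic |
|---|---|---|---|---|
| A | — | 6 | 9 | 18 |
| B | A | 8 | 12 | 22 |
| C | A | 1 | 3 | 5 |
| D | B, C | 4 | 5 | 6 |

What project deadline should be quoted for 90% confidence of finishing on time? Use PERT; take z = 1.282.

te_A = (6 + 4·9 + 18)/6 = 60/6 = 10; σ²_A = ((18−6)/6)² = 4.000
te_B = (8 + 4·12 + 22)/6 = 78/6 = 13; σ²_B = ((22−8)/6)² = 5.444
te_C = (1 + 4·3 + 5)/6 = 18/6 = 3; σ²_C = ((5−1)/6)² = 0.444
te_D = (4 + 4·5 + 6)/6 = 30/6 = 5; σ²_D = ((6−4)/6)² = 0.111

Forward pass:
ES_A = 0; EF_A = 10
ES_B = 10; EF_B = 10+13 = 23
ES_C = 10; EF_C = 10+3 = 13
ES_D = max(EF_B=23, EF_C=13) = 23; EF_D = 23+5 = 28
Expected project duration μ = 28 days. Critical path: A → B → D.

Variance along critical path = 4.000 + 5.444 + 0.111 = 9.556; σ = 3.091 days.
D = μ + z·σ = 28 + 1.282·3.091 = 32.0 days

32.0 days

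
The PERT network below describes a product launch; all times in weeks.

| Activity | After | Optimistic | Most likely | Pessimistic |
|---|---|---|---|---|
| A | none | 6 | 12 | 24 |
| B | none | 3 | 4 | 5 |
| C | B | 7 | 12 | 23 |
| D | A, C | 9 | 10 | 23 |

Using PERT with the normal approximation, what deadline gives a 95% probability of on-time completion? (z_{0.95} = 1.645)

34.9 weeks

te_A = (6 + 4·12 + 24)/6 = 78/6 = 13; σ²_A = ((24−6)/6)² = 9.000
te_B = (3 + 4·4 + 5)/6 = 24/6 = 4; σ²_B = ((5−3)/6)² = 0.111
te_C = (7 + 4·12 + 23)/6 = 78/6 = 13; σ²_C = ((23−7)/6)² = 7.111
te_D = (9 + 4·10 + 23)/6 = 72/6 = 12; σ²_D = ((23−9)/6)² = 5.444

Forward pass:
ES_A = 0; EF_A = 13
ES_B = 0; EF_B = 4
ES_C = 4; EF_C = 4+13 = 17
ES_D = max(EF_A=13, EF_C=17) = 17; EF_D = 17+12 = 29
Expected project duration μ = 29 weeks. Critical path: B → C → D.

Variance along critical path = 0.111 + 7.111 + 5.444 = 12.667; σ = 3.559 weeks.
D = μ + z·σ = 29 + 1.645·3.559 = 34.9 weeks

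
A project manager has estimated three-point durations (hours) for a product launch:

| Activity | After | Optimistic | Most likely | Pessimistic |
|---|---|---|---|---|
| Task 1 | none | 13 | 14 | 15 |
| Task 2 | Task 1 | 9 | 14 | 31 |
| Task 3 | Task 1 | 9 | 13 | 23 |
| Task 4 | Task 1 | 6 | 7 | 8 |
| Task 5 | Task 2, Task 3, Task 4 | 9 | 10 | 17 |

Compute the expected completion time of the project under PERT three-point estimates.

41 hours

te_Task 1 = (13 + 4·14 + 15)/6 = 84/6 = 14
te_Task 2 = (9 + 4·14 + 31)/6 = 96/6 = 16
te_Task 3 = (9 + 4·13 + 23)/6 = 84/6 = 14
te_Task 4 = (6 + 4·7 + 8)/6 = 42/6 = 7
te_Task 5 = (9 + 4·10 + 17)/6 = 66/6 = 11

Forward pass:
ES_Task 1 = 0; EF_Task 1 = 14
ES_Task 2 = 14; EF_Task 2 = 14+16 = 30
ES_Task 3 = 14; EF_Task 3 = 14+14 = 28
ES_Task 4 = 14; EF_Task 4 = 14+7 = 21
ES_Task 5 = max(EF_Task 2=30, EF_Task 3=28, EF_Task 4=21) = 30; EF_Task 5 = 30+11 = 41
Expected project duration μ = 41 hours. Critical path: Task 1 → Task 2 → Task 5.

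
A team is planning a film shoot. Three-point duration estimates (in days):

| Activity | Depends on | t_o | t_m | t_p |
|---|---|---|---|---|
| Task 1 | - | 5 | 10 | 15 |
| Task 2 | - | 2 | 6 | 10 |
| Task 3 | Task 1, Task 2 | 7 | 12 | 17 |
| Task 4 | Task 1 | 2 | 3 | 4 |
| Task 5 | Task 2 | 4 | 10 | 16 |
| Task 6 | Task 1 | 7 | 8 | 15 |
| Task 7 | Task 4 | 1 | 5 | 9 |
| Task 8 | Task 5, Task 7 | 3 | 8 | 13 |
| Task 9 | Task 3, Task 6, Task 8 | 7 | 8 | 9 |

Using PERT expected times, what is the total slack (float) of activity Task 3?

4 days

te_Task 1 = (5 + 4·10 + 15)/6 = 60/6 = 10
te_Task 2 = (2 + 4·6 + 10)/6 = 36/6 = 6
te_Task 3 = (7 + 4·12 + 17)/6 = 72/6 = 12
te_Task 4 = (2 + 4·3 + 4)/6 = 18/6 = 3
te_Task 5 = (4 + 4·10 + 16)/6 = 60/6 = 10
te_Task 6 = (7 + 4·8 + 15)/6 = 54/6 = 9
te_Task 7 = (1 + 4·5 + 9)/6 = 30/6 = 5
te_Task 8 = (3 + 4·8 + 13)/6 = 48/6 = 8
te_Task 9 = (7 + 4·8 + 9)/6 = 48/6 = 8

Forward pass:
ES_Task 1 = 0; EF_Task 1 = 10
ES_Task 2 = 0; EF_Task 2 = 6
ES_Task 3 = max(EF_Task 1=10, EF_Task 2=6) = 10; EF_Task 3 = 10+12 = 22
ES_Task 4 = 10; EF_Task 4 = 10+3 = 13
ES_Task 5 = 6; EF_Task 5 = 6+10 = 16
ES_Task 6 = 10; EF_Task 6 = 10+9 = 19
ES_Task 7 = 13; EF_Task 7 = 13+5 = 18
ES_Task 8 = max(EF_Task 5=16, EF_Task 7=18) = 18; EF_Task 8 = 18+8 = 26
ES_Task 9 = max(EF_Task 3=22, EF_Task 6=19, EF_Task 8=26) = 26; EF_Task 9 = 26+8 = 34
Expected project duration μ = 34 days. Critical path: Task 1 → Task 4 → Task 7 → Task 8 → Task 9.

Backward pass:
LF_Task 9 = 34; LS_Task 9 = 34−8 = 26
LF_Task 8 = LS_Task 9 = 26; LS_Task 8 = 26−8 = 18
LF_Task 7 = LS_Task 8 = 18; LS_Task 7 = 18−5 = 13
LF_Task 6 = LS_Task 9 = 26; LS_Task 6 = 26−9 = 17
LF_Task 5 = LS_Task 8 = 18; LS_Task 5 = 18−10 = 8
LF_Task 4 = LS_Task 7 = 13; LS_Task 4 = 13−3 = 10
LF_Task 3 = LS_Task 9 = 26; LS_Task 3 = 26−12 = 14
LF_Task 2 = min(LS_Task 3=14, LS_Task 5=8) = 8; LS_Task 2 = 8−6 = 2
LF_Task 1 = min(LS_Task 3=14, LS_Task 4=10, LS_Task 6=17) = 10; LS_Task 1 = 10−10 = 0
Slack_Task 3 = LS_Task 3 − ES_Task 3 = 14 − 10 = 4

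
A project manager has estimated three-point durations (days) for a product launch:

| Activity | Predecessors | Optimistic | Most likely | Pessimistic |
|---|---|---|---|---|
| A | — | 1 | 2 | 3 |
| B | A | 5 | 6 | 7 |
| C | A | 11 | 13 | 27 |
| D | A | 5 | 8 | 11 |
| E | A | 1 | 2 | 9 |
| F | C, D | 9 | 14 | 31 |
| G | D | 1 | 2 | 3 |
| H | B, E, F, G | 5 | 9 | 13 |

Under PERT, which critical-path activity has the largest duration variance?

F

te_A = (1 + 4·2 + 3)/6 = 12/6 = 2; σ²_A = ((3−1)/6)² = 0.111
te_B = (5 + 4·6 + 7)/6 = 36/6 = 6; σ²_B = ((7−5)/6)² = 0.111
te_C = (11 + 4·13 + 27)/6 = 90/6 = 15; σ²_C = ((27−11)/6)² = 7.111
te_D = (5 + 4·8 + 11)/6 = 48/6 = 8; σ²_D = ((11−5)/6)² = 1.000
te_E = (1 + 4·2 + 9)/6 = 18/6 = 3; σ²_E = ((9−1)/6)² = 1.778
te_F = (9 + 4·14 + 31)/6 = 96/6 = 16; σ²_F = ((31−9)/6)² = 13.444
te_G = (1 + 4·2 + 3)/6 = 12/6 = 2; σ²_G = ((3−1)/6)² = 0.111
te_H = (5 + 4·9 + 13)/6 = 54/6 = 9; σ²_H = ((13−5)/6)² = 1.778

Forward pass:
ES_A = 0; EF_A = 2
ES_B = 2; EF_B = 2+6 = 8
ES_C = 2; EF_C = 2+15 = 17
ES_D = 2; EF_D = 2+8 = 10
ES_E = 2; EF_E = 2+3 = 5
ES_F = max(EF_C=17, EF_D=10) = 17; EF_F = 17+16 = 33
ES_G = 10; EF_G = 10+2 = 12
ES_H = max(EF_B=8, EF_E=5, EF_F=33, EF_G=12) = 33; EF_H = 33+9 = 42
Expected project duration μ = 42 days. Critical path: A → C → F → H.

Variances on critical path: σ²_A=0.111, σ²_C=7.111, σ²_F=13.444, σ²_H=1.778.
Largest is σ²_F = 13.444.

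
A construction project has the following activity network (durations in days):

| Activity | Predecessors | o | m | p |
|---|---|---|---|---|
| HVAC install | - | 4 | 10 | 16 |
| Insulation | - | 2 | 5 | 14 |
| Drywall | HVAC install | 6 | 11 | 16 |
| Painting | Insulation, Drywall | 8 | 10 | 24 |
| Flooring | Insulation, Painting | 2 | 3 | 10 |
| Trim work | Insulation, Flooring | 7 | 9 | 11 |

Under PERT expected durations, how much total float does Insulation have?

15 days

te_HVAC install = (4 + 4·10 + 16)/6 = 60/6 = 10
te_Insulation = (2 + 4·5 + 14)/6 = 36/6 = 6
te_Drywall = (6 + 4·11 + 16)/6 = 66/6 = 11
te_Painting = (8 + 4·10 + 24)/6 = 72/6 = 12
te_Flooring = (2 + 4·3 + 10)/6 = 24/6 = 4
te_Trim work = (7 + 4·9 + 11)/6 = 54/6 = 9

Forward pass:
ES_HVAC install = 0; EF_HVAC install = 10
ES_Insulation = 0; EF_Insulation = 6
ES_Drywall = 10; EF_Drywall = 10+11 = 21
ES_Painting = max(EF_Insulation=6, EF_Drywall=21) = 21; EF_Painting = 21+12 = 33
ES_Flooring = max(EF_Insulation=6, EF_Painting=33) = 33; EF_Flooring = 33+4 = 37
ES_Trim work = max(EF_Insulation=6, EF_Flooring=37) = 37; EF_Trim work = 37+9 = 46
Expected project duration μ = 46 days. Critical path: HVAC install → Drywall → Painting → Flooring → Trim work.

Backward pass:
LF_Trim work = 46; LS_Trim work = 46−9 = 37
LF_Flooring = LS_Trim work = 37; LS_Flooring = 37−4 = 33
LF_Painting = LS_Flooring = 33; LS_Painting = 33−12 = 21
LF_Drywall = LS_Painting = 21; LS_Drywall = 21−11 = 10
LF_Insulation = min(LS_Painting=21, LS_Flooring=33, LS_Trim work=37) = 21; LS_Insulation = 21−6 = 15
LF_HVAC install = LS_Drywall = 10; LS_HVAC install = 10−10 = 0
Slack_Insulation = LS_Insulation − ES_Insulation = 15 − 0 = 15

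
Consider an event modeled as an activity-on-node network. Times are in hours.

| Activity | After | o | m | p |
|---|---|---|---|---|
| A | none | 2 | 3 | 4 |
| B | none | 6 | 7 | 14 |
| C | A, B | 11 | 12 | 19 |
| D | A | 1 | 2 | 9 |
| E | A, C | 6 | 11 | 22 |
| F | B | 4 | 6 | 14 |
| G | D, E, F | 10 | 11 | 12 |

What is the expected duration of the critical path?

te_A = (2 + 4·3 + 4)/6 = 18/6 = 3
te_B = (6 + 4·7 + 14)/6 = 48/6 = 8
te_C = (11 + 4·12 + 19)/6 = 78/6 = 13
te_D = (1 + 4·2 + 9)/6 = 18/6 = 3
te_E = (6 + 4·11 + 22)/6 = 72/6 = 12
te_F = (4 + 4·6 + 14)/6 = 42/6 = 7
te_G = (10 + 4·11 + 12)/6 = 66/6 = 11

Forward pass:
ES_A = 0; EF_A = 3
ES_B = 0; EF_B = 8
ES_C = max(EF_A=3, EF_B=8) = 8; EF_C = 8+13 = 21
ES_D = 3; EF_D = 3+3 = 6
ES_E = max(EF_A=3, EF_C=21) = 21; EF_E = 21+12 = 33
ES_F = 8; EF_F = 8+7 = 15
ES_G = max(EF_D=6, EF_E=33, EF_F=15) = 33; EF_G = 33+11 = 44
Expected project duration μ = 44 hours. Critical path: B → C → E → G.

44 hours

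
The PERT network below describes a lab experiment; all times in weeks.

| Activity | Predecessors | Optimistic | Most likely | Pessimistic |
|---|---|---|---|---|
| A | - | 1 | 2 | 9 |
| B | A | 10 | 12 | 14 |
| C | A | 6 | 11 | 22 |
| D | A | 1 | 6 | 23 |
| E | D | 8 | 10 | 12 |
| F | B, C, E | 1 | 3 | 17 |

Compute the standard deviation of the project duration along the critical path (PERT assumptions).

te_A = (1 + 4·2 + 9)/6 = 18/6 = 3; σ²_A = ((9−1)/6)² = 1.778
te_B = (10 + 4·12 + 14)/6 = 72/6 = 12; σ²_B = ((14−10)/6)² = 0.444
te_C = (6 + 4·11 + 22)/6 = 72/6 = 12; σ²_C = ((22−6)/6)² = 7.111
te_D = (1 + 4·6 + 23)/6 = 48/6 = 8; σ²_D = ((23−1)/6)² = 13.444
te_E = (8 + 4·10 + 12)/6 = 60/6 = 10; σ²_E = ((12−8)/6)² = 0.444
te_F = (1 + 4·3 + 17)/6 = 30/6 = 5; σ²_F = ((17−1)/6)² = 7.111

Forward pass:
ES_A = 0; EF_A = 3
ES_B = 3; EF_B = 3+12 = 15
ES_C = 3; EF_C = 3+12 = 15
ES_D = 3; EF_D = 3+8 = 11
ES_E = 11; EF_E = 11+10 = 21
ES_F = max(EF_B=15, EF_C=15, EF_E=21) = 21; EF_F = 21+5 = 26
Expected project duration μ = 26 weeks. Critical path: A → D → E → F.

Variance along critical path = 1.778 + 13.444 + 0.444 + 7.111 = 22.778
σ = √22.778 = 4.773 weeks

4.77 weeks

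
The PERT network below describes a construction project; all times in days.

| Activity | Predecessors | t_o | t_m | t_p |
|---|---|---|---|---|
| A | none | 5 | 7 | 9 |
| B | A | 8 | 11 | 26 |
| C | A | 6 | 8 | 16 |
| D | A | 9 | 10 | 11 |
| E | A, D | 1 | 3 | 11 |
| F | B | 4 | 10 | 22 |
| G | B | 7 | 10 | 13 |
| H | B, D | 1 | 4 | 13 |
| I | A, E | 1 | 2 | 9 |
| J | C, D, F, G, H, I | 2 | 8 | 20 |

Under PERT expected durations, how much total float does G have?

te_A = (5 + 4·7 + 9)/6 = 42/6 = 7
te_B = (8 + 4·11 + 26)/6 = 78/6 = 13
te_C = (6 + 4·8 + 16)/6 = 54/6 = 9
te_D = (9 + 4·10 + 11)/6 = 60/6 = 10
te_E = (1 + 4·3 + 11)/6 = 24/6 = 4
te_F = (4 + 4·10 + 22)/6 = 66/6 = 11
te_G = (7 + 4·10 + 13)/6 = 60/6 = 10
te_H = (1 + 4·4 + 13)/6 = 30/6 = 5
te_I = (1 + 4·2 + 9)/6 = 18/6 = 3
te_J = (2 + 4·8 + 20)/6 = 54/6 = 9

Forward pass:
ES_A = 0; EF_A = 7
ES_B = 7; EF_B = 7+13 = 20
ES_C = 7; EF_C = 7+9 = 16
ES_D = 7; EF_D = 7+10 = 17
ES_E = max(EF_A=7, EF_D=17) = 17; EF_E = 17+4 = 21
ES_F = 20; EF_F = 20+11 = 31
ES_G = 20; EF_G = 20+10 = 30
ES_H = max(EF_B=20, EF_D=17) = 20; EF_H = 20+5 = 25
ES_I = max(EF_A=7, EF_E=21) = 21; EF_I = 21+3 = 24
ES_J = max(EF_C=16, EF_D=17, EF_F=31, EF_G=30, EF_H=25, EF_I=24) = 31; EF_J = 31+9 = 40
Expected project duration μ = 40 days. Critical path: A → B → F → J.

Backward pass:
LF_J = 40; LS_J = 40−9 = 31
LF_I = LS_J = 31; LS_I = 31−3 = 28
LF_H = LS_J = 31; LS_H = 31−5 = 26
LF_G = LS_J = 31; LS_G = 31−10 = 21
LF_F = LS_J = 31; LS_F = 31−11 = 20
LF_E = LS_I = 28; LS_E = 28−4 = 24
LF_D = min(LS_E=24, LS_H=26, LS_J=31) = 24; LS_D = 24−10 = 14
LF_C = LS_J = 31; LS_C = 31−9 = 22
LF_B = min(LS_F=20, LS_G=21, LS_H=26) = 20; LS_B = 20−13 = 7
LF_A = min(LS_B=7, LS_C=22, LS_D=14, LS_E=24, LS_I=28) = 7; LS_A = 7−7 = 0
Slack_G = LS_G − ES_G = 21 − 20 = 1

1 days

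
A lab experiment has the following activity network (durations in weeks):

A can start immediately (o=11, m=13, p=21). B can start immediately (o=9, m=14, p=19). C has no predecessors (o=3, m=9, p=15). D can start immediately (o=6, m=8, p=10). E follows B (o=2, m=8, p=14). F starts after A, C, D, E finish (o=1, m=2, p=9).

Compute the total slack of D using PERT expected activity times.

te_A = (11 + 4·13 + 21)/6 = 84/6 = 14
te_B = (9 + 4·14 + 19)/6 = 84/6 = 14
te_C = (3 + 4·9 + 15)/6 = 54/6 = 9
te_D = (6 + 4·8 + 10)/6 = 48/6 = 8
te_E = (2 + 4·8 + 14)/6 = 48/6 = 8
te_F = (1 + 4·2 + 9)/6 = 18/6 = 3

Forward pass:
ES_A = 0; EF_A = 14
ES_B = 0; EF_B = 14
ES_C = 0; EF_C = 9
ES_D = 0; EF_D = 8
ES_E = 14; EF_E = 14+8 = 22
ES_F = max(EF_A=14, EF_C=9, EF_D=8, EF_E=22) = 22; EF_F = 22+3 = 25
Expected project duration μ = 25 weeks. Critical path: B → E → F.

Backward pass:
LF_F = 25; LS_F = 25−3 = 22
LF_E = LS_F = 22; LS_E = 22−8 = 14
LF_D = LS_F = 22; LS_D = 22−8 = 14
LF_C = LS_F = 22; LS_C = 22−9 = 13
LF_B = LS_E = 14; LS_B = 14−14 = 0
LF_A = LS_F = 22; LS_A = 22−14 = 8
Slack_D = LS_D − ES_D = 14 − 0 = 14

14 weeks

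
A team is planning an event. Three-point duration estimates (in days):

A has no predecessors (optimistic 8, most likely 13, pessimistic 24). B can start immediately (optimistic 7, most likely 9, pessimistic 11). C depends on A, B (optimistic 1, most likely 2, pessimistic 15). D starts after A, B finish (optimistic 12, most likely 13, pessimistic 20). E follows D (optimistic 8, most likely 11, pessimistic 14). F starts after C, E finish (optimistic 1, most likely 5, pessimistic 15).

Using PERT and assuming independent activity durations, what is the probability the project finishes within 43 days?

te_A = (8 + 4·13 + 24)/6 = 84/6 = 14; σ²_A = ((24−8)/6)² = 7.111
te_B = (7 + 4·9 + 11)/6 = 54/6 = 9; σ²_B = ((11−7)/6)² = 0.444
te_C = (1 + 4·2 + 15)/6 = 24/6 = 4; σ²_C = ((15−1)/6)² = 5.444
te_D = (12 + 4·13 + 20)/6 = 84/6 = 14; σ²_D = ((20−12)/6)² = 1.778
te_E = (8 + 4·11 + 14)/6 = 66/6 = 11; σ²_E = ((14−8)/6)² = 1.000
te_F = (1 + 4·5 + 15)/6 = 36/6 = 6; σ²_F = ((15−1)/6)² = 5.444

Forward pass:
ES_A = 0; EF_A = 14
ES_B = 0; EF_B = 9
ES_C = max(EF_A=14, EF_B=9) = 14; EF_C = 14+4 = 18
ES_D = max(EF_A=14, EF_B=9) = 14; EF_D = 14+14 = 28
ES_E = 28; EF_E = 28+11 = 39
ES_F = max(EF_C=18, EF_E=39) = 39; EF_F = 39+6 = 45
Expected project duration μ = 45 days. Critical path: A → D → E → F.

Variance along critical path = 7.111 + 1.778 + 1.000 + 5.444 = 15.333; σ = √15.333 = 3.916 days.
Z = (43 − 45) / 3.916 = -0.511
P(T ≤ 43) = Φ(-0.511) ≈ 0.305

0.305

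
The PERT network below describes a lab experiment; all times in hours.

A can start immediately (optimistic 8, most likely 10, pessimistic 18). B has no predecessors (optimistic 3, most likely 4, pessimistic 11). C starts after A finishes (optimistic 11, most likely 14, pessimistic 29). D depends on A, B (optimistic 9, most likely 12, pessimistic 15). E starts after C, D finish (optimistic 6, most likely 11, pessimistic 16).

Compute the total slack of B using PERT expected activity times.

te_A = (8 + 4·10 + 18)/6 = 66/6 = 11
te_B = (3 + 4·4 + 11)/6 = 30/6 = 5
te_C = (11 + 4·14 + 29)/6 = 96/6 = 16
te_D = (9 + 4·12 + 15)/6 = 72/6 = 12
te_E = (6 + 4·11 + 16)/6 = 66/6 = 11

Forward pass:
ES_A = 0; EF_A = 11
ES_B = 0; EF_B = 5
ES_C = 11; EF_C = 11+16 = 27
ES_D = max(EF_A=11, EF_B=5) = 11; EF_D = 11+12 = 23
ES_E = max(EF_C=27, EF_D=23) = 27; EF_E = 27+11 = 38
Expected project duration μ = 38 hours. Critical path: A → C → E.

Backward pass:
LF_E = 38; LS_E = 38−11 = 27
LF_D = LS_E = 27; LS_D = 27−12 = 15
LF_C = LS_E = 27; LS_C = 27−16 = 11
LF_B = LS_D = 15; LS_B = 15−5 = 10
LF_A = min(LS_C=11, LS_D=15) = 11; LS_A = 11−11 = 0
Slack_B = LS_B − ES_B = 10 − 0 = 10

10 hours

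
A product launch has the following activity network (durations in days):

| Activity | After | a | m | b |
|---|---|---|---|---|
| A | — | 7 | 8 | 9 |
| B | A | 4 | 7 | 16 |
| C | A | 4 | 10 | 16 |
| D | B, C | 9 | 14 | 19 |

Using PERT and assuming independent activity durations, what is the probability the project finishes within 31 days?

te_A = (7 + 4·8 + 9)/6 = 48/6 = 8; σ²_A = ((9−7)/6)² = 0.111
te_B = (4 + 4·7 + 16)/6 = 48/6 = 8; σ²_B = ((16−4)/6)² = 4.000
te_C = (4 + 4·10 + 16)/6 = 60/6 = 10; σ²_C = ((16−4)/6)² = 4.000
te_D = (9 + 4·14 + 19)/6 = 84/6 = 14; σ²_D = ((19−9)/6)² = 2.778

Forward pass:
ES_A = 0; EF_A = 8
ES_B = 8; EF_B = 8+8 = 16
ES_C = 8; EF_C = 8+10 = 18
ES_D = max(EF_B=16, EF_C=18) = 18; EF_D = 18+14 = 32
Expected project duration μ = 32 days. Critical path: A → C → D.

Variance along critical path = 0.111 + 4.000 + 2.778 = 6.889; σ = √6.889 = 2.625 days.
Z = (31 − 32) / 2.625 = -0.381
P(T ≤ 31) = Φ(-0.381) ≈ 0.352

0.352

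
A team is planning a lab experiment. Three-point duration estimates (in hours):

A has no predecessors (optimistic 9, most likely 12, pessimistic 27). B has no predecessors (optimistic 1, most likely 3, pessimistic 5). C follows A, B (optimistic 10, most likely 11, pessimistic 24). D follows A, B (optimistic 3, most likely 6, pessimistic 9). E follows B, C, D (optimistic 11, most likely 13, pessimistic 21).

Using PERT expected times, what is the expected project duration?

te_A = (9 + 4·12 + 27)/6 = 84/6 = 14
te_B = (1 + 4·3 + 5)/6 = 18/6 = 3
te_C = (10 + 4·11 + 24)/6 = 78/6 = 13
te_D = (3 + 4·6 + 9)/6 = 36/6 = 6
te_E = (11 + 4·13 + 21)/6 = 84/6 = 14

Forward pass:
ES_A = 0; EF_A = 14
ES_B = 0; EF_B = 3
ES_C = max(EF_A=14, EF_B=3) = 14; EF_C = 14+13 = 27
ES_D = max(EF_A=14, EF_B=3) = 14; EF_D = 14+6 = 20
ES_E = max(EF_B=3, EF_C=27, EF_D=20) = 27; EF_E = 27+14 = 41
Expected project duration μ = 41 hours. Critical path: A → C → E.

41 hours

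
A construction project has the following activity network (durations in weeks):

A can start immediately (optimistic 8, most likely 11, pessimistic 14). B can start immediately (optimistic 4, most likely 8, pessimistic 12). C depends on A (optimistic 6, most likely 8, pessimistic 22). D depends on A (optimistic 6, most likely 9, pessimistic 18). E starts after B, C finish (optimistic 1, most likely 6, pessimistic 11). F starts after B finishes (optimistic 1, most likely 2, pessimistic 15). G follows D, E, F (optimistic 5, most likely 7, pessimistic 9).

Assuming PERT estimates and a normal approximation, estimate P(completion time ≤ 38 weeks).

0.883

te_A = (8 + 4·11 + 14)/6 = 66/6 = 11; σ²_A = ((14−8)/6)² = 1.000
te_B = (4 + 4·8 + 12)/6 = 48/6 = 8; σ²_B = ((12−4)/6)² = 1.778
te_C = (6 + 4·8 + 22)/6 = 60/6 = 10; σ²_C = ((22−6)/6)² = 7.111
te_D = (6 + 4·9 + 18)/6 = 60/6 = 10; σ²_D = ((18−6)/6)² = 4.000
te_E = (1 + 4·6 + 11)/6 = 36/6 = 6; σ²_E = ((11−1)/6)² = 2.778
te_F = (1 + 4·2 + 15)/6 = 24/6 = 4; σ²_F = ((15−1)/6)² = 5.444
te_G = (5 + 4·7 + 9)/6 = 42/6 = 7; σ²_G = ((9−5)/6)² = 0.444

Forward pass:
ES_A = 0; EF_A = 11
ES_B = 0; EF_B = 8
ES_C = 11; EF_C = 11+10 = 21
ES_D = 11; EF_D = 11+10 = 21
ES_E = max(EF_B=8, EF_C=21) = 21; EF_E = 21+6 = 27
ES_F = 8; EF_F = 8+4 = 12
ES_G = max(EF_D=21, EF_E=27, EF_F=12) = 27; EF_G = 27+7 = 34
Expected project duration μ = 34 weeks. Critical path: A → C → E → G.

Variance along critical path = 1.000 + 7.111 + 2.778 + 0.444 = 11.333; σ = √11.333 = 3.367 weeks.
Z = (38 − 34) / 3.367 = 1.188
P(T ≤ 38) = Φ(1.188) ≈ 0.883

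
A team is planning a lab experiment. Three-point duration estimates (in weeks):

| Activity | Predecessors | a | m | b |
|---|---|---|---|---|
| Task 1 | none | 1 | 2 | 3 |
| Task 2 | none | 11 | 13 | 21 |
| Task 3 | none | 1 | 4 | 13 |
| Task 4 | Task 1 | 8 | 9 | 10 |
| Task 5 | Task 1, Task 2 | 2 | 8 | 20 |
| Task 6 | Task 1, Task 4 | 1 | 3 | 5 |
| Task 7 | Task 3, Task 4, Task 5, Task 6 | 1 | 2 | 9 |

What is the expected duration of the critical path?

te_Task 1 = (1 + 4·2 + 3)/6 = 12/6 = 2
te_Task 2 = (11 + 4·13 + 21)/6 = 84/6 = 14
te_Task 3 = (1 + 4·4 + 13)/6 = 30/6 = 5
te_Task 4 = (8 + 4·9 + 10)/6 = 54/6 = 9
te_Task 5 = (2 + 4·8 + 20)/6 = 54/6 = 9
te_Task 6 = (1 + 4·3 + 5)/6 = 18/6 = 3
te_Task 7 = (1 + 4·2 + 9)/6 = 18/6 = 3

Forward pass:
ES_Task 1 = 0; EF_Task 1 = 2
ES_Task 2 = 0; EF_Task 2 = 14
ES_Task 3 = 0; EF_Task 3 = 5
ES_Task 4 = 2; EF_Task 4 = 2+9 = 11
ES_Task 5 = max(EF_Task 1=2, EF_Task 2=14) = 14; EF_Task 5 = 14+9 = 23
ES_Task 6 = max(EF_Task 1=2, EF_Task 4=11) = 11; EF_Task 6 = 11+3 = 14
ES_Task 7 = max(EF_Task 3=5, EF_Task 4=11, EF_Task 5=23, EF_Task 6=14) = 23; EF_Task 7 = 23+3 = 26
Expected project duration μ = 26 weeks. Critical path: Task 2 → Task 5 → Task 7.

26 weeks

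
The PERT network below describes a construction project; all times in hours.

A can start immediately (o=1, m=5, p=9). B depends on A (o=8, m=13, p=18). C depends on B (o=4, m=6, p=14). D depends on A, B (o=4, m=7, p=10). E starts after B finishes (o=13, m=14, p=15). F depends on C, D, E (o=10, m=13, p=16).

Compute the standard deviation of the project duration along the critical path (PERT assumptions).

2.38 hours

te_A = (1 + 4·5 + 9)/6 = 30/6 = 5; σ²_A = ((9−1)/6)² = 1.778
te_B = (8 + 4·13 + 18)/6 = 78/6 = 13; σ²_B = ((18−8)/6)² = 2.778
te_C = (4 + 4·6 + 14)/6 = 42/6 = 7; σ²_C = ((14−4)/6)² = 2.778
te_D = (4 + 4·7 + 10)/6 = 42/6 = 7; σ²_D = ((10−4)/6)² = 1.000
te_E = (13 + 4·14 + 15)/6 = 84/6 = 14; σ²_E = ((15−13)/6)² = 0.111
te_F = (10 + 4·13 + 16)/6 = 78/6 = 13; σ²_F = ((16−10)/6)² = 1.000

Forward pass:
ES_A = 0; EF_A = 5
ES_B = 5; EF_B = 5+13 = 18
ES_C = 18; EF_C = 18+7 = 25
ES_D = max(EF_A=5, EF_B=18) = 18; EF_D = 18+7 = 25
ES_E = 18; EF_E = 18+14 = 32
ES_F = max(EF_C=25, EF_D=25, EF_E=32) = 32; EF_F = 32+13 = 45
Expected project duration μ = 45 hours. Critical path: A → B → E → F.

Variance along critical path = 1.778 + 2.778 + 0.111 + 1.000 = 5.667
σ = √5.667 = 2.380 hours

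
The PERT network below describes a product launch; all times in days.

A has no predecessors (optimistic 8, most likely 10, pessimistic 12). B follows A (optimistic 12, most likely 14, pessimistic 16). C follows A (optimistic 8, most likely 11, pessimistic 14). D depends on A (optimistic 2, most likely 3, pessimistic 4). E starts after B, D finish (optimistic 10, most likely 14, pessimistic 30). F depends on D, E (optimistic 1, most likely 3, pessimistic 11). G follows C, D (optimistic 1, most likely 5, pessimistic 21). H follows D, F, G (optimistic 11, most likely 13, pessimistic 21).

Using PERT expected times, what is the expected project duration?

te_A = (8 + 4·10 + 12)/6 = 60/6 = 10
te_B = (12 + 4·14 + 16)/6 = 84/6 = 14
te_C = (8 + 4·11 + 14)/6 = 66/6 = 11
te_D = (2 + 4·3 + 4)/6 = 18/6 = 3
te_E = (10 + 4·14 + 30)/6 = 96/6 = 16
te_F = (1 + 4·3 + 11)/6 = 24/6 = 4
te_G = (1 + 4·5 + 21)/6 = 42/6 = 7
te_H = (11 + 4·13 + 21)/6 = 84/6 = 14

Forward pass:
ES_A = 0; EF_A = 10
ES_B = 10; EF_B = 10+14 = 24
ES_C = 10; EF_C = 10+11 = 21
ES_D = 10; EF_D = 10+3 = 13
ES_E = max(EF_B=24, EF_D=13) = 24; EF_E = 24+16 = 40
ES_F = max(EF_D=13, EF_E=40) = 40; EF_F = 40+4 = 44
ES_G = max(EF_C=21, EF_D=13) = 21; EF_G = 21+7 = 28
ES_H = max(EF_D=13, EF_F=44, EF_G=28) = 44; EF_H = 44+14 = 58
Expected project duration μ = 58 days. Critical path: A → B → E → F → H.

58 days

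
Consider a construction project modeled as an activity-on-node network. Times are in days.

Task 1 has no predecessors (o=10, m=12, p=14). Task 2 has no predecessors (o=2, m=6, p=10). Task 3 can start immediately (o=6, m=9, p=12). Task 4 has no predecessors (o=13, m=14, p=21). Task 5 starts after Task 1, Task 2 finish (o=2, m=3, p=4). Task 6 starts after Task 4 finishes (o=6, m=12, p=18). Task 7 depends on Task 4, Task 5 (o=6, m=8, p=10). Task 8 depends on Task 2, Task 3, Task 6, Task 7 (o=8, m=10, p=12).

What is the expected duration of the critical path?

te_Task 1 = (10 + 4·12 + 14)/6 = 72/6 = 12
te_Task 2 = (2 + 4·6 + 10)/6 = 36/6 = 6
te_Task 3 = (6 + 4·9 + 12)/6 = 54/6 = 9
te_Task 4 = (13 + 4·14 + 21)/6 = 90/6 = 15
te_Task 5 = (2 + 4·3 + 4)/6 = 18/6 = 3
te_Task 6 = (6 + 4·12 + 18)/6 = 72/6 = 12
te_Task 7 = (6 + 4·8 + 10)/6 = 48/6 = 8
te_Task 8 = (8 + 4·10 + 12)/6 = 60/6 = 10

Forward pass:
ES_Task 1 = 0; EF_Task 1 = 12
ES_Task 2 = 0; EF_Task 2 = 6
ES_Task 3 = 0; EF_Task 3 = 9
ES_Task 4 = 0; EF_Task 4 = 15
ES_Task 5 = max(EF_Task 1=12, EF_Task 2=6) = 12; EF_Task 5 = 12+3 = 15
ES_Task 6 = 15; EF_Task 6 = 15+12 = 27
ES_Task 7 = max(EF_Task 4=15, EF_Task 5=15) = 15; EF_Task 7 = 15+8 = 23
ES_Task 8 = max(EF_Task 2=6, EF_Task 3=9, EF_Task 6=27, EF_Task 7=23) = 27; EF_Task 8 = 27+10 = 37
Expected project duration μ = 37 days. Critical path: Task 4 → Task 6 → Task 8.

37 days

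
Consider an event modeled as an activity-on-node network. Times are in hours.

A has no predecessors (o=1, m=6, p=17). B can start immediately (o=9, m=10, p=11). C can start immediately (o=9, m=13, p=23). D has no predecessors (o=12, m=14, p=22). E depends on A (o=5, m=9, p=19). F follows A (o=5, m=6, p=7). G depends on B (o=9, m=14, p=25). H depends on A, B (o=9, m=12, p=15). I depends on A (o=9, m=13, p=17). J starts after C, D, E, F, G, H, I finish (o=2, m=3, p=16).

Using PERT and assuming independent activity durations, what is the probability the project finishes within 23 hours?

0.025

te_A = (1 + 4·6 + 17)/6 = 42/6 = 7; σ²_A = ((17−1)/6)² = 7.111
te_B = (9 + 4·10 + 11)/6 = 60/6 = 10; σ²_B = ((11−9)/6)² = 0.111
te_C = (9 + 4·13 + 23)/6 = 84/6 = 14; σ²_C = ((23−9)/6)² = 5.444
te_D = (12 + 4·14 + 22)/6 = 90/6 = 15; σ²_D = ((22−12)/6)² = 2.778
te_E = (5 + 4·9 + 19)/6 = 60/6 = 10; σ²_E = ((19−5)/6)² = 5.444
te_F = (5 + 4·6 + 7)/6 = 36/6 = 6; σ²_F = ((7−5)/6)² = 0.111
te_G = (9 + 4·14 + 25)/6 = 90/6 = 15; σ²_G = ((25−9)/6)² = 7.111
te_H = (9 + 4·12 + 15)/6 = 72/6 = 12; σ²_H = ((15−9)/6)² = 1.000
te_I = (9 + 4·13 + 17)/6 = 78/6 = 13; σ²_I = ((17−9)/6)² = 1.778
te_J = (2 + 4·3 + 16)/6 = 30/6 = 5; σ²_J = ((16−2)/6)² = 5.444

Forward pass:
ES_A = 0; EF_A = 7
ES_B = 0; EF_B = 10
ES_C = 0; EF_C = 14
ES_D = 0; EF_D = 15
ES_E = 7; EF_E = 7+10 = 17
ES_F = 7; EF_F = 7+6 = 13
ES_G = 10; EF_G = 10+15 = 25
ES_H = max(EF_A=7, EF_B=10) = 10; EF_H = 10+12 = 22
ES_I = 7; EF_I = 7+13 = 20
ES_J = max(EF_C=14, EF_D=15, EF_E=17, EF_F=13, EF_G=25, EF_H=22, EF_I=20) = 25; EF_J = 25+5 = 30
Expected project duration μ = 30 hours. Critical path: B → G → J.

Variance along critical path = 0.111 + 7.111 + 5.444 = 12.667; σ = √12.667 = 3.559 hours.
Z = (23 − 30) / 3.559 = -1.967
P(T ≤ 23) = Φ(-1.967) ≈ 0.025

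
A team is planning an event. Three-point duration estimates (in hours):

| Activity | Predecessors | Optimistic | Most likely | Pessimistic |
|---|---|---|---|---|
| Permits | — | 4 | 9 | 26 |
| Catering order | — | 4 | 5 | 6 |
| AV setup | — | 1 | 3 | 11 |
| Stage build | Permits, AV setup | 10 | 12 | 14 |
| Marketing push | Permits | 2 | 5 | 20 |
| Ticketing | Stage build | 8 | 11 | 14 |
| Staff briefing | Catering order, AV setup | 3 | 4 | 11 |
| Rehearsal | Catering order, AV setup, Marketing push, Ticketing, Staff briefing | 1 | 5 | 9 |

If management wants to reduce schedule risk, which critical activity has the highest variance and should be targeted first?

Permits

te_Permits = (4 + 4·9 + 26)/6 = 66/6 = 11; σ²_Permits = ((26−4)/6)² = 13.444
te_Catering order = (4 + 4·5 + 6)/6 = 30/6 = 5; σ²_Catering order = ((6−4)/6)² = 0.111
te_AV setup = (1 + 4·3 + 11)/6 = 24/6 = 4; σ²_AV setup = ((11−1)/6)² = 2.778
te_Stage build = (10 + 4·12 + 14)/6 = 72/6 = 12; σ²_Stage build = ((14−10)/6)² = 0.444
te_Marketing push = (2 + 4·5 + 20)/6 = 42/6 = 7; σ²_Marketing push = ((20−2)/6)² = 9.000
te_Ticketing = (8 + 4·11 + 14)/6 = 66/6 = 11; σ²_Ticketing = ((14−8)/6)² = 1.000
te_Staff briefing = (3 + 4·4 + 11)/6 = 30/6 = 5; σ²_Staff briefing = ((11−3)/6)² = 1.778
te_Rehearsal = (1 + 4·5 + 9)/6 = 30/6 = 5; σ²_Rehearsal = ((9−1)/6)² = 1.778

Forward pass:
ES_Permits = 0; EF_Permits = 11
ES_Catering order = 0; EF_Catering order = 5
ES_AV setup = 0; EF_AV setup = 4
ES_Stage build = max(EF_Permits=11, EF_AV setup=4) = 11; EF_Stage build = 11+12 = 23
ES_Marketing push = 11; EF_Marketing push = 11+7 = 18
ES_Ticketing = 23; EF_Ticketing = 23+11 = 34
ES_Staff briefing = max(EF_Catering order=5, EF_AV setup=4) = 5; EF_Staff briefing = 5+5 = 10
ES_Rehearsal = max(EF_Catering order=5, EF_AV setup=4, EF_Marketing push=18, EF_Ticketing=34, EF_Staff briefing=10) = 34; EF_Rehearsal = 34+5 = 39
Expected project duration μ = 39 hours. Critical path: Permits → Stage build → Ticketing → Rehearsal.

Variances on critical path: σ²_Permits=13.444, σ²_Stage build=0.444, σ²_Ticketing=1.000, σ²_Rehearsal=1.778.
Largest is σ²_Permits = 13.444.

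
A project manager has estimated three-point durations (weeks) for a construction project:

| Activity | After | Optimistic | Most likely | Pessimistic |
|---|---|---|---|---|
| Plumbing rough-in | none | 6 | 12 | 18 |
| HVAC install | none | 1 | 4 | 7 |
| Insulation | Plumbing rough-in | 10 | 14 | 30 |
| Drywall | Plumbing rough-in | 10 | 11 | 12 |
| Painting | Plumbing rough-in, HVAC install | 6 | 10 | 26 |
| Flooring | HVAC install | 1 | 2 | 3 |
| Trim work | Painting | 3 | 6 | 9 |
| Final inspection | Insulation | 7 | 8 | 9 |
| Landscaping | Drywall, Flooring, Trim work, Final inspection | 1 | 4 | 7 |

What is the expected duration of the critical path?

te_Plumbing rough-in = (6 + 4·12 + 18)/6 = 72/6 = 12
te_HVAC install = (1 + 4·4 + 7)/6 = 24/6 = 4
te_Insulation = (10 + 4·14 + 30)/6 = 96/6 = 16
te_Drywall = (10 + 4·11 + 12)/6 = 66/6 = 11
te_Painting = (6 + 4·10 + 26)/6 = 72/6 = 12
te_Flooring = (1 + 4·2 + 3)/6 = 12/6 = 2
te_Trim work = (3 + 4·6 + 9)/6 = 36/6 = 6
te_Final inspection = (7 + 4·8 + 9)/6 = 48/6 = 8
te_Landscaping = (1 + 4·4 + 7)/6 = 24/6 = 4

Forward pass:
ES_Plumbing rough-in = 0; EF_Plumbing rough-in = 12
ES_HVAC install = 0; EF_HVAC install = 4
ES_Insulation = 12; EF_Insulation = 12+16 = 28
ES_Drywall = 12; EF_Drywall = 12+11 = 23
ES_Painting = max(EF_Plumbing rough-in=12, EF_HVAC install=4) = 12; EF_Painting = 12+12 = 24
ES_Flooring = 4; EF_Flooring = 4+2 = 6
ES_Trim work = 24; EF_Trim work = 24+6 = 30
ES_Final inspection = 28; EF_Final inspection = 28+8 = 36
ES_Landscaping = max(EF_Drywall=23, EF_Flooring=6, EF_Trim work=30, EF_Final inspection=36) = 36; EF_Landscaping = 36+4 = 40
Expected project duration μ = 40 weeks. Critical path: Plumbing rough-in → Insulation → Final inspection → Landscaping.

40 weeks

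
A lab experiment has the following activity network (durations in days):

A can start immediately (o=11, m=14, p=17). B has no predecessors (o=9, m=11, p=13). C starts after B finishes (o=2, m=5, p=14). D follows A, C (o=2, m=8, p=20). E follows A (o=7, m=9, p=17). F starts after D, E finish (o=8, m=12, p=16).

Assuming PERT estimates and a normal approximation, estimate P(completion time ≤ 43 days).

te_A = (11 + 4·14 + 17)/6 = 84/6 = 14; σ²_A = ((17−11)/6)² = 1.000
te_B = (9 + 4·11 + 13)/6 = 66/6 = 11; σ²_B = ((13−9)/6)² = 0.444
te_C = (2 + 4·5 + 14)/6 = 36/6 = 6; σ²_C = ((14−2)/6)² = 4.000
te_D = (2 + 4·8 + 20)/6 = 54/6 = 9; σ²_D = ((20−2)/6)² = 9.000
te_E = (7 + 4·9 + 17)/6 = 60/6 = 10; σ²_E = ((17−7)/6)² = 2.778
te_F = (8 + 4·12 + 16)/6 = 72/6 = 12; σ²_F = ((16−8)/6)² = 1.778

Forward pass:
ES_A = 0; EF_A = 14
ES_B = 0; EF_B = 11
ES_C = 11; EF_C = 11+6 = 17
ES_D = max(EF_A=14, EF_C=17) = 17; EF_D = 17+9 = 26
ES_E = 14; EF_E = 14+10 = 24
ES_F = max(EF_D=26, EF_E=24) = 26; EF_F = 26+12 = 38
Expected project duration μ = 38 days. Critical path: B → C → D → F.

Variance along critical path = 0.444 + 4.000 + 9.000 + 1.778 = 15.222; σ = √15.222 = 3.902 days.
Z = (43 − 38) / 3.902 = 1.282
P(T ≤ 43) = Φ(1.282) ≈ 0.900

0.900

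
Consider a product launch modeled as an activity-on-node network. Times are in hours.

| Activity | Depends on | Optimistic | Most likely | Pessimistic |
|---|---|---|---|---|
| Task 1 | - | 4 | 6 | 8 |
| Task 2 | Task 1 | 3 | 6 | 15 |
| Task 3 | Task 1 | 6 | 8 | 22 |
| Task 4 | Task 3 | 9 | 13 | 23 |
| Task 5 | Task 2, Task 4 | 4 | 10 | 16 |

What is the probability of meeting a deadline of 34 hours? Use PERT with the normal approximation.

te_Task 1 = (4 + 4·6 + 8)/6 = 36/6 = 6; σ²_Task 1 = ((8−4)/6)² = 0.444
te_Task 2 = (3 + 4·6 + 15)/6 = 42/6 = 7; σ²_Task 2 = ((15−3)/6)² = 4.000
te_Task 3 = (6 + 4·8 + 22)/6 = 60/6 = 10; σ²_Task 3 = ((22−6)/6)² = 7.111
te_Task 4 = (9 + 4·13 + 23)/6 = 84/6 = 14; σ²_Task 4 = ((23−9)/6)² = 5.444
te_Task 5 = (4 + 4·10 + 16)/6 = 60/6 = 10; σ²_Task 5 = ((16−4)/6)² = 4.000

Forward pass:
ES_Task 1 = 0; EF_Task 1 = 6
ES_Task 2 = 6; EF_Task 2 = 6+7 = 13
ES_Task 3 = 6; EF_Task 3 = 6+10 = 16
ES_Task 4 = 16; EF_Task 4 = 16+14 = 30
ES_Task 5 = max(EF_Task 2=13, EF_Task 4=30) = 30; EF_Task 5 = 30+10 = 40
Expected project duration μ = 40 hours. Critical path: Task 1 → Task 3 → Task 4 → Task 5.

Variance along critical path = 0.444 + 7.111 + 5.444 + 4.000 = 17.000; σ = √17.000 = 4.123 hours.
Z = (34 − 40) / 4.123 = -1.455
P(T ≤ 34) = Φ(-1.455) ≈ 0.073

0.073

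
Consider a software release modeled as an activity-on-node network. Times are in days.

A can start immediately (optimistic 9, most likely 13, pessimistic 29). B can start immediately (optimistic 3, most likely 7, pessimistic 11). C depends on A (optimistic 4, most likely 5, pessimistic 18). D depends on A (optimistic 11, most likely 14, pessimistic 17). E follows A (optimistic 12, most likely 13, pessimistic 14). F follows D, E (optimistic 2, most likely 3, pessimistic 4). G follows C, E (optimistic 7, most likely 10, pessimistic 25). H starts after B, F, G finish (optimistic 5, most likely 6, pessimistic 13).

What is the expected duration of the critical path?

te_A = (9 + 4·13 + 29)/6 = 90/6 = 15
te_B = (3 + 4·7 + 11)/6 = 42/6 = 7
te_C = (4 + 4·5 + 18)/6 = 42/6 = 7
te_D = (11 + 4·14 + 17)/6 = 84/6 = 14
te_E = (12 + 4·13 + 14)/6 = 78/6 = 13
te_F = (2 + 4·3 + 4)/6 = 18/6 = 3
te_G = (7 + 4·10 + 25)/6 = 72/6 = 12
te_H = (5 + 4·6 + 13)/6 = 42/6 = 7

Forward pass:
ES_A = 0; EF_A = 15
ES_B = 0; EF_B = 7
ES_C = 15; EF_C = 15+7 = 22
ES_D = 15; EF_D = 15+14 = 29
ES_E = 15; EF_E = 15+13 = 28
ES_F = max(EF_D=29, EF_E=28) = 29; EF_F = 29+3 = 32
ES_G = max(EF_C=22, EF_E=28) = 28; EF_G = 28+12 = 40
ES_H = max(EF_B=7, EF_F=32, EF_G=40) = 40; EF_H = 40+7 = 47
Expected project duration μ = 47 days. Critical path: A → E → G → H.

47 days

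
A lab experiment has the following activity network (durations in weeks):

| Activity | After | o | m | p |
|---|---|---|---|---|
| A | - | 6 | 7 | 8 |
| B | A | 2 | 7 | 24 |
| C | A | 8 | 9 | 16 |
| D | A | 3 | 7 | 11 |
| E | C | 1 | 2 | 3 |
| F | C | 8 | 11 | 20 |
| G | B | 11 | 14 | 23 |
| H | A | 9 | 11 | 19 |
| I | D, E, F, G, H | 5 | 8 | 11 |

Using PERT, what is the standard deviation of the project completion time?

te_A = (6 + 4·7 + 8)/6 = 42/6 = 7; σ²_A = ((8−6)/6)² = 0.111
te_B = (2 + 4·7 + 24)/6 = 54/6 = 9; σ²_B = ((24−2)/6)² = 13.444
te_C = (8 + 4·9 + 16)/6 = 60/6 = 10; σ²_C = ((16−8)/6)² = 1.778
te_D = (3 + 4·7 + 11)/6 = 42/6 = 7; σ²_D = ((11−3)/6)² = 1.778
te_E = (1 + 4·2 + 3)/6 = 12/6 = 2; σ²_E = ((3−1)/6)² = 0.111
te_F = (8 + 4·11 + 20)/6 = 72/6 = 12; σ²_F = ((20−8)/6)² = 4.000
te_G = (11 + 4·14 + 23)/6 = 90/6 = 15; σ²_G = ((23−11)/6)² = 4.000
te_H = (9 + 4·11 + 19)/6 = 72/6 = 12; σ²_H = ((19−9)/6)² = 2.778
te_I = (5 + 4·8 + 11)/6 = 48/6 = 8; σ²_I = ((11−5)/6)² = 1.000

Forward pass:
ES_A = 0; EF_A = 7
ES_B = 7; EF_B = 7+9 = 16
ES_C = 7; EF_C = 7+10 = 17
ES_D = 7; EF_D = 7+7 = 14
ES_E = 17; EF_E = 17+2 = 19
ES_F = 17; EF_F = 17+12 = 29
ES_G = 16; EF_G = 16+15 = 31
ES_H = 7; EF_H = 7+12 = 19
ES_I = max(EF_D=14, EF_E=19, EF_F=29, EF_G=31, EF_H=19) = 31; EF_I = 31+8 = 39
Expected project duration μ = 39 weeks. Critical path: A → B → G → I.

Variance along critical path = 0.111 + 13.444 + 4.000 + 1.000 = 18.556
σ = √18.556 = 4.308 weeks

4.31 weeks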